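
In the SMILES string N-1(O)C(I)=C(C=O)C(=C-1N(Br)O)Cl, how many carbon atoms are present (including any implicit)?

The symbol for carbon appears 5 times in the SMILES. (Cl is a single chlorine, not C + l.)

5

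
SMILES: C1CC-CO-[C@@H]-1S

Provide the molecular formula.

C5H10OS

Heavy atoms from the SMILES: 5 C, 1 O, 1 S.
Implicit hydrogens by atom environment:
  4 × C: 2 H each → 8
  1 × C: 1 H
  1 × O: no H
  1 × S: 1 H
  Total hydrogens = 10.
Molecular formula: C5H10OS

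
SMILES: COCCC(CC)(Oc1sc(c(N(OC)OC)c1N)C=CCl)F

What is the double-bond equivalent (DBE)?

Molecular formula from the SMILES: C14H22ClFN2O4S.
DoU = (2C + 2 + N − H − X)/2 = (2·14 + 2 + 2 − 22 − 2)/2 = 8/2 = 4.
(Structurally: 1 ring(s) + 3 π bond(s) = 4.)

4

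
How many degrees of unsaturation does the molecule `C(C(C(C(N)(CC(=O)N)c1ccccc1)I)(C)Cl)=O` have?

Molecular formula from the SMILES: C13H16ClIN2O2.
DoU = (2C + 2 + N − H − X)/2 = (2·13 + 2 + 2 − 16 − 2)/2 = 12/2 = 6.
(Structurally: 1 ring(s) + 5 π bond(s) = 6.)

6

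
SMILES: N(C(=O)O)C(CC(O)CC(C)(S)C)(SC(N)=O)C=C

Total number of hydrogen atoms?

20

Hydrogens are implicit in SMILES; fill each atom to its normal valence:
  4 × C: no H
  3 × C: 2 H each → 6
  2 × C: 3 H each → 6
  2 × C: 1 H each → 2
  2 × O: 1 H each → 2
  2 × O: no H
  1 × N: 2 H
  1 × N: 1 H
  1 × S: 1 H
  1 × S: no H
  Total hydrogens = 20.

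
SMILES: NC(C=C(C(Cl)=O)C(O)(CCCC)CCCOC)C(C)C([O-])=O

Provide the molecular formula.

C16H27ClNO5-

Heavy atoms from the SMILES: 16 C, 1 Cl, 1 N, 5 O.
Implicit hydrogens by atom environment:
  6 × C: 2 H each → 12
  4 × C: no H
  3 × C: 3 H each → 9
  3 × C: 1 H each → 3
  3 × O: no H
  1 × Cl: no H
  1 × N: 2 H
  1 × O: 1 H
  1 × O (charge -1): no H
  Total hydrogens = 27.
Net charge -1.
Molecular formula: C16H27ClNO5-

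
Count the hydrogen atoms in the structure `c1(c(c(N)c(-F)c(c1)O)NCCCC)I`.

Hydrogens are implicit in SMILES; fill each atom to its normal valence:
  5 × C (aromatic): no H
  3 × C: 2 H each → 6
  1 × C: 3 H
  1 × C (aromatic): 1 H
  1 × F: no H
  1 × I: no H
  1 × N: 2 H
  1 × N: 1 H
  1 × O: 1 H
  Total hydrogens = 14.

14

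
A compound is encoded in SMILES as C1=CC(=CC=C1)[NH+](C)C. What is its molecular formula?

C8H12N+

Heavy atoms from the SMILES: 8 C, 1 N.
Implicit hydrogens by atom environment:
  5 × C (aromatic): 1 H each → 5
  2 × C: 3 H each → 6
  1 × C (aromatic): no H
  1 × N (charge +1): 1 H
  Total hydrogens = 12.
Net charge +1.
Molecular formula: C8H12N+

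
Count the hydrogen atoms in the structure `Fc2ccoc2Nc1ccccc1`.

8

Hydrogens are implicit in SMILES; fill each atom to its normal valence:
  7 × C (aromatic): 1 H each → 7
  3 × C (aromatic): no H
  1 × F: no H
  1 × N: 1 H
  1 × O (aromatic): no H
  Total hydrogens = 8.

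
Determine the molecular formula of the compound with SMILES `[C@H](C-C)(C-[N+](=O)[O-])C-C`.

C6H13NO2

Heavy atoms from the SMILES: 6 C, 1 N, 2 O.
Implicit hydrogens by atom environment:
  3 × C: 2 H each → 6
  2 × C: 3 H each → 6
  1 × C: 1 H
  1 × N (charge +1): no H
  1 × O: no H
  1 × O (charge -1): no H
  Total hydrogens = 13.
Molecular formula: C6H13NO2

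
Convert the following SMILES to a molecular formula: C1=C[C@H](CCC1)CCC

Heavy atoms from the SMILES: 9 C.
Implicit hydrogens by atom environment:
  5 × C: 2 H each → 10
  3 × C: 1 H each → 3
  1 × C: 3 H
  Total hydrogens = 16.
Molecular formula: C9H16

C9H16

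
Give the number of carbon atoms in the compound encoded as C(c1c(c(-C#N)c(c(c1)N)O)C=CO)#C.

11

The symbol for carbon appears 11 times in the SMILES. Lowercase c denotes aromatic carbon and counts toward C.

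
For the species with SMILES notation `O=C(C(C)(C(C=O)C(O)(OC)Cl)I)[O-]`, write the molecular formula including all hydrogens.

C7H9ClIO5-

Heavy atoms from the SMILES: 7 C, 1 Cl, 1 I, 5 O.
Implicit hydrogens by atom environment:
  3 × C: no H
  3 × O: no H
  2 × C: 3 H each → 6
  2 × C: 1 H each → 2
  1 × Cl: no H
  1 × I: no H
  1 × O: 1 H
  1 × O (charge -1): no H
  Total hydrogens = 9.
Net charge -1.
Molecular formula: C7H9ClIO5-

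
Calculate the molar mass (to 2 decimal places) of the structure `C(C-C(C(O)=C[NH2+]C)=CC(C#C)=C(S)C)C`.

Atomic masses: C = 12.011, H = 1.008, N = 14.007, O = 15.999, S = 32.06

238.37

Molecular formula: C13H20NOS+.
M = 13×12.011 + 20×1.008 + 1×14.007 + 1×15.999 + 1×32.06 = 238.37 g/mol.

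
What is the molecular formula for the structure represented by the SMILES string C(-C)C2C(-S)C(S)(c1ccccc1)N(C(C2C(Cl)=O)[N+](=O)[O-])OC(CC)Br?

Heavy atoms from the SMILES: 1 Br, 17 C, 1 Cl, 2 N, 4 O, 2 S.
Implicit hydrogens by atom environment:
  5 × C: 1 H each → 5
  5 × C (aromatic): 1 H each → 5
  3 × O: no H
  2 × C: 3 H each → 6
  2 × C: 2 H each → 4
  2 × C: no H
  2 × S: 1 H each → 2
  1 × Br: no H
  1 × C (aromatic): no H
  1 × Cl: no H
  1 × N: no H
  1 × N (charge +1): no H
  1 × O (charge -1): no H
  Total hydrogens = 22.
Molecular formula: C17H22BrClN2O4S2

C17H22BrClN2O4S2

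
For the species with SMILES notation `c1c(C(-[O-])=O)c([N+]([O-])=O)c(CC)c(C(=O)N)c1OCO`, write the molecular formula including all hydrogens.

C11H11N2O7-

Heavy atoms from the SMILES: 11 C, 2 N, 7 O.
Implicit hydrogens by atom environment:
  5 × C (aromatic): no H
  4 × O: no H
  2 × C: 2 H each → 4
  2 × C: no H
  2 × O (charge -1): no H
  1 × C: 3 H
  1 × C (aromatic): 1 H
  1 × N: 2 H
  1 × N (charge +1): no H
  1 × O: 1 H
  Total hydrogens = 11.
Net charge -1.
Molecular formula: C11H11N2O7-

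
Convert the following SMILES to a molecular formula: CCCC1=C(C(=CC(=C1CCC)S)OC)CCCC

Heavy atoms from the SMILES: 17 C, 1 O, 1 S.
Implicit hydrogens by atom environment:
  7 × C: 2 H each → 14
  5 × C (aromatic): no H
  4 × C: 3 H each → 12
  1 × C (aromatic): 1 H
  1 × O: no H
  1 × S: 1 H
  Total hydrogens = 28.
Molecular formula: C17H28OS

C17H28OS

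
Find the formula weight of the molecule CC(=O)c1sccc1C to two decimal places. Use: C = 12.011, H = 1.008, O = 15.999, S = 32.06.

Molecular formula: C7H8OS.
M = 7×12.011 + 8×1.008 + 1×15.999 + 1×32.06 = 140.20 g/mol.

140.20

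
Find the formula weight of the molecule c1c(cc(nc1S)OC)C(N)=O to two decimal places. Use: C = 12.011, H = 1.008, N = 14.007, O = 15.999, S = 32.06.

Molecular formula: C7H8N2O2S.
M = 7×12.011 + 8×1.008 + 2×14.007 + 2×15.999 + 1×32.06 = 184.21 g/mol.

184.21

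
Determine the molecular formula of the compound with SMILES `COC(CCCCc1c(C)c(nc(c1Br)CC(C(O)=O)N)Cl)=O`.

C15H20BrClN2O4

Heavy atoms from the SMILES: 1 Br, 15 C, 1 Cl, 2 N, 4 O.
Implicit hydrogens by atom environment:
  5 × C: 2 H each → 10
  5 × C (aromatic): no H
  3 × O: no H
  2 × C: 3 H each → 6
  2 × C: no H
  1 × Br: no H
  1 × C: 1 H
  1 × Cl: no H
  1 × N: 2 H
  1 × N (aromatic): no H
  1 × O: 1 H
  Total hydrogens = 20.
Molecular formula: C15H20BrClN2O4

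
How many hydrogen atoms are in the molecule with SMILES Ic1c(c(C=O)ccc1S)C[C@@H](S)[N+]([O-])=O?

Hydrogens are implicit in SMILES; fill each atom to its normal valence:
  4 × C (aromatic): no H
  2 × C (aromatic): 1 H each → 2
  2 × C: 1 H each → 2
  2 × O: no H
  2 × S: 1 H each → 2
  1 × C: 2 H
  1 × I: no H
  1 × N (charge +1): no H
  1 × O (charge -1): no H
  Total hydrogens = 8.

8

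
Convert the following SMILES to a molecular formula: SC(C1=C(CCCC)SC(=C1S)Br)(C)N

Heavy atoms from the SMILES: 1 Br, 10 C, 1 N, 3 S.
Implicit hydrogens by atom environment:
  4 × C (aromatic): no H
  3 × C: 2 H each → 6
  2 × C: 3 H each → 6
  2 × S: 1 H each → 2
  1 × Br: no H
  1 × C: no H
  1 × N: 2 H
  1 × S (aromatic): no H
  Total hydrogens = 16.
Molecular formula: C10H16BrNS3

C10H16BrNS3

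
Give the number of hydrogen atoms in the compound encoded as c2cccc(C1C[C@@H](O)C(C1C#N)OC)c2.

Hydrogens are implicit in SMILES; fill each atom to its normal valence:
  5 × C (aromatic): 1 H each → 5
  4 × C: 1 H each → 4
  1 × C: 3 H
  1 × C: 2 H
  1 × C (aromatic): no H
  1 × C: no H
  1 × N: no H
  1 × O: 1 H
  1 × O: no H
  Total hydrogens = 15.

15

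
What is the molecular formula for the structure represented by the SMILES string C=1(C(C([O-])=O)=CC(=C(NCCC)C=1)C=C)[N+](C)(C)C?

C15H22N2O2

Heavy atoms from the SMILES: 15 C, 2 N, 2 O.
Implicit hydrogens by atom environment:
  4 × C: 3 H each → 12
  4 × C (aromatic): no H
  3 × C: 2 H each → 6
  2 × C (aromatic): 1 H each → 2
  1 × C: 1 H
  1 × C: no H
  1 × N: 1 H
  1 × N (charge +1): no H
  1 × O: no H
  1 × O (charge -1): no H
  Total hydrogens = 22.
Molecular formula: C15H22N2O2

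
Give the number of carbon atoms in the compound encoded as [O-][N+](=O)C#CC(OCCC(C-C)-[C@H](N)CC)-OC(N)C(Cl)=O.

13

The symbol for carbon appears 13 times in the SMILES. (Cl is a single chlorine, not C + l.)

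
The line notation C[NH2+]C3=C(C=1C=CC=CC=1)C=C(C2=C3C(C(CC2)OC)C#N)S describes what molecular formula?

Heavy atoms from the SMILES: 19 C, 2 N, 1 O, 1 S.
Implicit hydrogens by atom environment:
  6 × C (aromatic): 1 H each → 6
  6 × C (aromatic): no H
  2 × C: 3 H each → 6
  2 × C: 2 H each → 4
  2 × C: 1 H each → 2
  1 × C: no H
  1 × N (charge +1): 2 H
  1 × N: no H
  1 × O: no H
  1 × S: 1 H
  Total hydrogens = 21.
Net charge +1.
Molecular formula: C19H21N2OS+

C19H21N2OS+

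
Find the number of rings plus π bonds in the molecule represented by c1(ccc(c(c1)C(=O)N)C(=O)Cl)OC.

6

Molecular formula from the SMILES: C9H8ClNO3.
DoU = (2C + 2 + N − H − X)/2 = (2·9 + 2 + 1 − 8 − 1)/2 = 12/2 = 6.
(Structurally: 1 ring(s) + 5 π bond(s) = 6.)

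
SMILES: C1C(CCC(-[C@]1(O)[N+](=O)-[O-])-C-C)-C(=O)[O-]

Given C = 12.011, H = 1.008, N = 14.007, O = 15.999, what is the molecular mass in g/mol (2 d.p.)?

Molecular formula: C9H14NO5-.
M = 9×12.011 + 14×1.008 + 1×14.007 + 5×15.999 = 216.21 g/mol.

216.21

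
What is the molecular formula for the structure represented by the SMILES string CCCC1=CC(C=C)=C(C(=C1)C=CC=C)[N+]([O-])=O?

Heavy atoms from the SMILES: 15 C, 1 N, 2 O.
Implicit hydrogens by atom environment:
  4 × C: 2 H each → 8
  4 × C: 1 H each → 4
  4 × C (aromatic): no H
  2 × C (aromatic): 1 H each → 2
  1 × C: 3 H
  1 × N (charge +1): no H
  1 × O: no H
  1 × O (charge -1): no H
  Total hydrogens = 17.
Molecular formula: C15H17NO2

C15H17NO2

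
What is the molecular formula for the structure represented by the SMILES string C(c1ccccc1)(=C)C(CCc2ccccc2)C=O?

C18H18O

Heavy atoms from the SMILES: 18 C, 1 O.
Implicit hydrogens by atom environment:
  10 × C (aromatic): 1 H each → 10
  3 × C: 2 H each → 6
  2 × C: 1 H each → 2
  2 × C (aromatic): no H
  1 × C: no H
  1 × O: no H
  Total hydrogens = 18.
Molecular formula: C18H18O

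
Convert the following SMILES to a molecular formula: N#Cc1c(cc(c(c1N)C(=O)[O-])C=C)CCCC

Heavy atoms from the SMILES: 14 C, 2 N, 2 O.
Implicit hydrogens by atom environment:
  5 × C (aromatic): no H
  4 × C: 2 H each → 8
  2 × C: no H
  1 × C: 3 H
  1 × C (aromatic): 1 H
  1 × C: 1 H
  1 × N: 2 H
  1 × N: no H
  1 × O: no H
  1 × O (charge -1): no H
  Total hydrogens = 15.
Net charge -1.
Molecular formula: C14H15N2O2-

C14H15N2O2-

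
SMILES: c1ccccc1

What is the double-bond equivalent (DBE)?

4

Molecular formula from the SMILES: C6H6.
DoU = (2C + 2 + N − H − X)/2 = (2·6 + 2 + 0 − 6 − 0)/2 = 8/2 = 4.
(Structurally: 1 ring(s) + 3 π bond(s) = 4.)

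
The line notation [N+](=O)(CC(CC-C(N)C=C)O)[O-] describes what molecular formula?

Heavy atoms from the SMILES: 7 C, 2 N, 3 O.
Implicit hydrogens by atom environment:
  4 × C: 2 H each → 8
  3 × C: 1 H each → 3
  1 × N: 2 H
  1 × N (charge +1): no H
  1 × O: 1 H
  1 × O: no H
  1 × O (charge -1): no H
  Total hydrogens = 14.
Molecular formula: C7H14N2O3

C7H14N2O3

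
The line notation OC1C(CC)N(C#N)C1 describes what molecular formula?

Heavy atoms from the SMILES: 6 C, 2 N, 1 O.
Implicit hydrogens by atom environment:
  2 × C: 2 H each → 4
  2 × C: 1 H each → 2
  2 × N: no H
  1 × C: 3 H
  1 × C: no H
  1 × O: 1 H
  Total hydrogens = 10.
Molecular formula: C6H10N2O

C6H10N2O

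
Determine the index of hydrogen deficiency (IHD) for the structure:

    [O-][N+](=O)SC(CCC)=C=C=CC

4

Molecular formula from the SMILES: C8H11NO2S.
DoU = (2C + 2 + N − H − X)/2 = (2·8 + 2 + 1 − 11 − 0)/2 = 8/2 = 4.
(Structurally: 0 ring(s) + 4 π bond(s) = 4.)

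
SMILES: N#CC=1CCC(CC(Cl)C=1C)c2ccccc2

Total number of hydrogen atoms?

16

Hydrogens are implicit in SMILES; fill each atom to its normal valence:
  5 × C (aromatic): 1 H each → 5
  3 × C: 2 H each → 6
  3 × C: no H
  2 × C: 1 H each → 2
  1 × C: 3 H
  1 × C (aromatic): no H
  1 × Cl: no H
  1 × N: no H
  Total hydrogens = 16.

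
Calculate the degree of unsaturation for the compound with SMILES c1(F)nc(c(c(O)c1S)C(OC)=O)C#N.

7

Molecular formula from the SMILES: C8H5FN2O3S.
DoU = (2C + 2 + N − H − X)/2 = (2·8 + 2 + 2 − 5 − 1)/2 = 14/2 = 7.
(Structurally: 1 ring(s) + 6 π bond(s) = 7.)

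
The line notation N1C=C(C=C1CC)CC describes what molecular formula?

Heavy atoms from the SMILES: 8 C, 1 N.
Implicit hydrogens by atom environment:
  2 × C: 3 H each → 6
  2 × C: 2 H each → 4
  2 × C (aromatic): 1 H each → 2
  2 × C (aromatic): no H
  1 × N (aromatic): 1 H
  Total hydrogens = 13.
Molecular formula: C8H13N

C8H13N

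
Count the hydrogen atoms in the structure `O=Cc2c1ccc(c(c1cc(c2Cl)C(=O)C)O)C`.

11

Hydrogens are implicit in SMILES; fill each atom to its normal valence:
  7 × C (aromatic): no H
  3 × C (aromatic): 1 H each → 3
  2 × C: 3 H each → 6
  2 × O: no H
  1 × C: 1 H
  1 × C: no H
  1 × Cl: no H
  1 × O: 1 H
  Total hydrogens = 11.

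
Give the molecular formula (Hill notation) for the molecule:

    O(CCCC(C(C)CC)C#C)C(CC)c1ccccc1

Heavy atoms from the SMILES: 19 C, 1 O.
Implicit hydrogens by atom environment:
  5 × C: 2 H each → 10
  5 × C (aromatic): 1 H each → 5
  4 × C: 1 H each → 4
  3 × C: 3 H each → 9
  1 × C: no H
  1 × C (aromatic): no H
  1 × O: no H
  Total hydrogens = 28.
Molecular formula: C19H28O

C19H28O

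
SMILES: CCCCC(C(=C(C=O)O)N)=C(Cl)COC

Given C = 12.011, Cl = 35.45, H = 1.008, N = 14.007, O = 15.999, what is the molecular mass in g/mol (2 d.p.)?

Molecular formula: C11H18ClNO3.
M = 11×12.011 + 1×35.45 + 18×1.008 + 1×14.007 + 3×15.999 = 247.72 g/mol.

247.72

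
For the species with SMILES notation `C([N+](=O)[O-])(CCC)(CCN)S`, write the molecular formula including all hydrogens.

C6H14N2O2S

Heavy atoms from the SMILES: 6 C, 2 N, 2 O, 1 S.
Implicit hydrogens by atom environment:
  4 × C: 2 H each → 8
  1 × C: 3 H
  1 × C: no H
  1 × N: 2 H
  1 × N (charge +1): no H
  1 × O: no H
  1 × O (charge -1): no H
  1 × S: 1 H
  Total hydrogens = 14.
Molecular formula: C6H14N2O2S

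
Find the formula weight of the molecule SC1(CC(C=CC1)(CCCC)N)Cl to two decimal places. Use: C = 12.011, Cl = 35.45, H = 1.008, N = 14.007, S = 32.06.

Molecular formula: C10H18ClNS.
M = 10×12.011 + 1×35.45 + 18×1.008 + 1×14.007 + 1×32.06 = 219.77 g/mol.

219.77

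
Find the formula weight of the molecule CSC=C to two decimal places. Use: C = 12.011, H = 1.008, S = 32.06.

Molecular formula: C3H6S.
M = 3×12.011 + 6×1.008 + 1×32.06 = 74.14 g/mol.

74.14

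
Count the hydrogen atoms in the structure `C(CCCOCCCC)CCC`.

Hydrogens are implicit in SMILES; fill each atom to its normal valence:
  9 × C: 2 H each → 18
  2 × C: 3 H each → 6
  1 × O: no H
  Total hydrogens = 24.

24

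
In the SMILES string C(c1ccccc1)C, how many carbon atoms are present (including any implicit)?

The symbol for carbon appears 8 times in the SMILES. Lowercase c denotes aromatic carbon and counts toward C.

8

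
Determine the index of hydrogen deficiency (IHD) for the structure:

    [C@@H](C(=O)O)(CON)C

Molecular formula from the SMILES: C4H9NO3.
DoU = (2C + 2 + N − H − X)/2 = (2·4 + 2 + 1 − 9 − 0)/2 = 2/2 = 1.
(Structurally: 0 ring(s) + 1 π bond(s) = 1.)

1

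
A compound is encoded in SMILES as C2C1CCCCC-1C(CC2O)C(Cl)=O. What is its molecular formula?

C11H17ClO2

Heavy atoms from the SMILES: 11 C, 1 Cl, 2 O.
Implicit hydrogens by atom environment:
  6 × C: 2 H each → 12
  4 × C: 1 H each → 4
  1 × C: no H
  1 × Cl: no H
  1 × O: 1 H
  1 × O: no H
  Total hydrogens = 17.
Molecular formula: C11H17ClO2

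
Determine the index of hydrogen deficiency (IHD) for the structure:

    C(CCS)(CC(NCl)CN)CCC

Molecular formula from the SMILES: C9H21ClN2S.
DoU = (2C + 2 + N − H − X)/2 = (2·9 + 2 + 2 − 21 − 1)/2 = 0/2 = 0.
(Structurally: 0 ring(s) + 0 π bond(s) = 0.)

0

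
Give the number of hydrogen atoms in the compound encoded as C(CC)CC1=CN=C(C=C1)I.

Hydrogens are implicit in SMILES; fill each atom to its normal valence:
  3 × C: 2 H each → 6
  3 × C (aromatic): 1 H each → 3
  2 × C (aromatic): no H
  1 × C: 3 H
  1 × I: no H
  1 × N (aromatic): no H
  Total hydrogens = 12.

12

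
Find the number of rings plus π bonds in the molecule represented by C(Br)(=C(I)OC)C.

1

Molecular formula from the SMILES: C4H6BrIO.
DoU = (2C + 2 + N − H − X)/2 = (2·4 + 2 + 0 − 6 − 2)/2 = 2/2 = 1.
(Structurally: 0 ring(s) + 1 π bond(s) = 1.)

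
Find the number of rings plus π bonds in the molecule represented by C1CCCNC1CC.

Molecular formula from the SMILES: C7H15N.
DoU = (2C + 2 + N − H − X)/2 = (2·7 + 2 + 1 − 15 − 0)/2 = 2/2 = 1.
(Structurally: 1 ring(s) + 0 π bond(s) = 1.)

1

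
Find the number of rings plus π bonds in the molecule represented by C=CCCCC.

1

Molecular formula from the SMILES: C6H12.
DoU = (2C + 2 + N − H − X)/2 = (2·6 + 2 + 0 − 12 − 0)/2 = 2/2 = 1.
(Structurally: 0 ring(s) + 1 π bond(s) = 1.)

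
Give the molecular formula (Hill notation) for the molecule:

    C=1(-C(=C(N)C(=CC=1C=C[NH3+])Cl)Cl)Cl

C8H8Cl3N2+

Heavy atoms from the SMILES: 8 C, 3 Cl, 2 N.
Implicit hydrogens by atom environment:
  5 × C (aromatic): no H
  3 × Cl: no H
  2 × C: 1 H each → 2
  1 × C (aromatic): 1 H
  1 × N (charge +1): 3 H
  1 × N: 2 H
  Total hydrogens = 8.
Net charge +1.
Molecular formula: C8H8Cl3N2+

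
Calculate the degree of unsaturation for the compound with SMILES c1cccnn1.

Molecular formula from the SMILES: C4H4N2.
DoU = (2C + 2 + N − H − X)/2 = (2·4 + 2 + 2 − 4 − 0)/2 = 8/2 = 4.
(Structurally: 1 ring(s) + 3 π bond(s) = 4.)

4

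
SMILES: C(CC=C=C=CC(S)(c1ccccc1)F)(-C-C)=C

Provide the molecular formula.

C16H17FS

Heavy atoms from the SMILES: 16 C, 1 F, 1 S.
Implicit hydrogens by atom environment:
  5 × C (aromatic): 1 H each → 5
  4 × C: no H
  3 × C: 2 H each → 6
  2 × C: 1 H each → 2
  1 × C: 3 H
  1 × C (aromatic): no H
  1 × F: no H
  1 × S: 1 H
  Total hydrogens = 17.
Molecular formula: C16H17FS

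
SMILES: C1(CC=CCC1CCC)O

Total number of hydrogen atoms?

16

Hydrogens are implicit in SMILES; fill each atom to its normal valence:
  4 × C: 2 H each → 8
  4 × C: 1 H each → 4
  1 × C: 3 H
  1 × O: 1 H
  Total hydrogens = 16.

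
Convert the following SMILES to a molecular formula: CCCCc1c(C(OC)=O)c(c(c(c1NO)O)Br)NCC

Heavy atoms from the SMILES: 1 Br, 14 C, 2 N, 4 O.
Implicit hydrogens by atom environment:
  6 × C (aromatic): no H
  4 × C: 2 H each → 8
  3 × C: 3 H each → 9
  2 × N: 1 H each → 2
  2 × O: 1 H each → 2
  2 × O: no H
  1 × Br: no H
  1 × C: no H
  Total hydrogens = 21.
Molecular formula: C14H21BrN2O4

C14H21BrN2O4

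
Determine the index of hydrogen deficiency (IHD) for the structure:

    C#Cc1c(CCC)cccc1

Molecular formula from the SMILES: C11H12.
DoU = (2C + 2 + N − H − X)/2 = (2·11 + 2 + 0 − 12 − 0)/2 = 12/2 = 6.
(Structurally: 1 ring(s) + 5 π bond(s) = 6.)

6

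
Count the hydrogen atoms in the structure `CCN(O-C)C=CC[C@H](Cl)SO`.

14

Hydrogens are implicit in SMILES; fill each atom to its normal valence:
  3 × C: 1 H each → 3
  2 × C: 3 H each → 6
  2 × C: 2 H each → 4
  1 × Cl: no H
  1 × N: no H
  1 × O: 1 H
  1 × O: no H
  1 × S: no H
  Total hydrogens = 14.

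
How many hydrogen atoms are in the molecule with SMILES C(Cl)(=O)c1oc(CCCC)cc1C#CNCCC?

18

Hydrogens are implicit in SMILES; fill each atom to its normal valence:
  5 × C: 2 H each → 10
  3 × C (aromatic): no H
  3 × C: no H
  2 × C: 3 H each → 6
  1 × C (aromatic): 1 H
  1 × Cl: no H
  1 × N: 1 H
  1 × O (aromatic): no H
  1 × O: no H
  Total hydrogens = 18.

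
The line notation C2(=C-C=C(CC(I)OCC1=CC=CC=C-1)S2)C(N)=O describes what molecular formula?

C14H14INO2S

Heavy atoms from the SMILES: 14 C, 1 I, 1 N, 2 O, 1 S.
Implicit hydrogens by atom environment:
  7 × C (aromatic): 1 H each → 7
  3 × C (aromatic): no H
  2 × C: 2 H each → 4
  2 × O: no H
  1 × C: 1 H
  1 × C: no H
  1 × I: no H
  1 × N: 2 H
  1 × S (aromatic): no H
  Total hydrogens = 14.
Molecular formula: C14H14INO2S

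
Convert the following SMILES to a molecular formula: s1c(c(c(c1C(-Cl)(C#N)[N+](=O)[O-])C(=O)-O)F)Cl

C7HCl2FN2O4S

Heavy atoms from the SMILES: 7 C, 2 Cl, 1 F, 2 N, 4 O, 1 S.
Implicit hydrogens by atom environment:
  4 × C (aromatic): no H
  3 × C: no H
  2 × Cl: no H
  2 × O: no H
  1 × F: no H
  1 × N (charge +1): no H
  1 × N: no H
  1 × O: 1 H
  1 × O (charge -1): no H
  1 × S (aromatic): no H
  Total hydrogens = 1.
Molecular formula: C7HCl2FN2O4S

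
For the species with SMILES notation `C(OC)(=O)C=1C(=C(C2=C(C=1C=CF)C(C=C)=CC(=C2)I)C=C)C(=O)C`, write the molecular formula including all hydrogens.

Heavy atoms from the SMILES: 20 C, 1 F, 1 I, 3 O.
Implicit hydrogens by atom environment:
  8 × C (aromatic): no H
  4 × C: 1 H each → 4
  3 × O: no H
  2 × C: 3 H each → 6
  2 × C: 2 H each → 4
  2 × C (aromatic): 1 H each → 2
  2 × C: no H
  1 × F: no H
  1 × I: no H
  Total hydrogens = 16.
Molecular formula: C20H16FIO3

C20H16FIO3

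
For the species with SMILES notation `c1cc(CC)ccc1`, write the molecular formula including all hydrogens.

Heavy atoms from the SMILES: 8 C.
Implicit hydrogens by atom environment:
  5 × C (aromatic): 1 H each → 5
  1 × C: 3 H
  1 × C: 2 H
  1 × C (aromatic): no H
  Total hydrogens = 10.
Molecular formula: C8H10

C8H10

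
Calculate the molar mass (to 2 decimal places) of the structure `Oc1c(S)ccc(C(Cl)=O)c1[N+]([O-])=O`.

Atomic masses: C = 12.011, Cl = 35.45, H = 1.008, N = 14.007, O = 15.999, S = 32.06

Molecular formula: C7H4ClNO4S.
M = 7×12.011 + 1×35.45 + 4×1.008 + 1×14.007 + 4×15.999 + 1×32.06 = 233.62 g/mol.

233.62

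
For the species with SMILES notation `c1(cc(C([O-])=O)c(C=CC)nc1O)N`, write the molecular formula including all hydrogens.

C9H9N2O3-

Heavy atoms from the SMILES: 9 C, 2 N, 3 O.
Implicit hydrogens by atom environment:
  4 × C (aromatic): no H
  2 × C: 1 H each → 2
  1 × C: 3 H
  1 × C (aromatic): 1 H
  1 × C: no H
  1 × N: 2 H
  1 × N (aromatic): no H
  1 × O: 1 H
  1 × O: no H
  1 × O (charge -1): no H
  Total hydrogens = 9.
Net charge -1.
Molecular formula: C9H9N2O3-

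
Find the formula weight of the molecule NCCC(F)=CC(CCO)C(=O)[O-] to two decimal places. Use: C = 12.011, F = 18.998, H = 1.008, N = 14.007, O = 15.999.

190.19

Molecular formula: C8H13FNO3-.
M = 8×12.011 + 1×18.998 + 13×1.008 + 1×14.007 + 3×15.999 = 190.19 g/mol.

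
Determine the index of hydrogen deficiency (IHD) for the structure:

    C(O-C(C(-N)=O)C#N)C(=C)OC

Molecular formula from the SMILES: C7H10N2O3.
DoU = (2C + 2 + N − H − X)/2 = (2·7 + 2 + 2 − 10 − 0)/2 = 8/2 = 4.
(Structurally: 0 ring(s) + 4 π bond(s) = 4.)

4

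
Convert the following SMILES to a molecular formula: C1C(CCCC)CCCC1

C10H20

Heavy atoms from the SMILES: 10 C.
Implicit hydrogens by atom environment:
  8 × C: 2 H each → 16
  1 × C: 3 H
  1 × C: 1 H
  Total hydrogens = 20.
Molecular formula: C10H20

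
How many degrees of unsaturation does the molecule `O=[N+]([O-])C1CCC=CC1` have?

Molecular formula from the SMILES: C6H9NO2.
DoU = (2C + 2 + N − H − X)/2 = (2·6 + 2 + 1 − 9 − 0)/2 = 6/2 = 3.
(Structurally: 1 ring(s) + 2 π bond(s) = 3.)

3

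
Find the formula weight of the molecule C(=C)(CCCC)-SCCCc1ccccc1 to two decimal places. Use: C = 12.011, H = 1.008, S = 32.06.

234.40

Molecular formula: C15H22S.
M = 15×12.011 + 22×1.008 + 1×32.06 = 234.40 g/mol.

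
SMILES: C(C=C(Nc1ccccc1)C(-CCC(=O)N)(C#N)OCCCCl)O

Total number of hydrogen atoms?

Hydrogens are implicit in SMILES; fill each atom to its normal valence:
  6 × C: 2 H each → 12
  5 × C (aromatic): 1 H each → 5
  4 × C: no H
  2 × O: no H
  1 × C: 1 H
  1 × C (aromatic): no H
  1 × Cl: no H
  1 × N: 2 H
  1 × N: 1 H
  1 × N: no H
  1 × O: 1 H
  Total hydrogens = 22.

22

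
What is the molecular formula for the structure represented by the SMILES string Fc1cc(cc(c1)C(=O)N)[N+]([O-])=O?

Heavy atoms from the SMILES: 7 C, 1 F, 2 N, 3 O.
Implicit hydrogens by atom environment:
  3 × C (aromatic): 1 H each → 3
  3 × C (aromatic): no H
  2 × O: no H
  1 × C: no H
  1 × F: no H
  1 × N: 2 H
  1 × N (charge +1): no H
  1 × O (charge -1): no H
  Total hydrogens = 5.
Molecular formula: C7H5FN2O3

C7H5FN2O3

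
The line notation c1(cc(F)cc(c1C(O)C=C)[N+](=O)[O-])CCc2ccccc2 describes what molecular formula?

C17H16FNO3

Heavy atoms from the SMILES: 17 C, 1 F, 1 N, 3 O.
Implicit hydrogens by atom environment:
  7 × C (aromatic): 1 H each → 7
  5 × C (aromatic): no H
  3 × C: 2 H each → 6
  2 × C: 1 H each → 2
  1 × F: no H
  1 × N (charge +1): no H
  1 × O: 1 H
  1 × O: no H
  1 × O (charge -1): no H
  Total hydrogens = 16.
Molecular formula: C17H16FNO3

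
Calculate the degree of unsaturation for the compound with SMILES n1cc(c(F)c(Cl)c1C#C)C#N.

8

Molecular formula from the SMILES: C8H2ClFN2.
DoU = (2C + 2 + N − H − X)/2 = (2·8 + 2 + 2 − 2 − 2)/2 = 16/2 = 8.
(Structurally: 1 ring(s) + 7 π bond(s) = 8.)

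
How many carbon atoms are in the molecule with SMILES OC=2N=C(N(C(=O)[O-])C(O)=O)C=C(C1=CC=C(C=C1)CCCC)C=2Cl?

The symbol for carbon appears 17 times in the SMILES. (Cl is a single chlorine, not C + l.)

17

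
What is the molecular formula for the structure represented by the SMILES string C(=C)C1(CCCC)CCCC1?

Heavy atoms from the SMILES: 11 C.
Implicit hydrogens by atom environment:
  8 × C: 2 H each → 16
  1 × C: 3 H
  1 × C: 1 H
  1 × C: no H
  Total hydrogens = 20.
Molecular formula: C11H20

C11H20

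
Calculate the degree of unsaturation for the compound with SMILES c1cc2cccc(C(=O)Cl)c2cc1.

8

Molecular formula from the SMILES: C11H7ClO.
DoU = (2C + 2 + N − H − X)/2 = (2·11 + 2 + 0 − 7 − 1)/2 = 16/2 = 8.
(Structurally: 2 ring(s) + 6 π bond(s) = 8.)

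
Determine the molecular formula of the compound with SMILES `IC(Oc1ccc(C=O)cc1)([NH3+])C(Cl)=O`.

C9H8ClINO3+

Heavy atoms from the SMILES: 9 C, 1 Cl, 1 I, 1 N, 3 O.
Implicit hydrogens by atom environment:
  4 × C (aromatic): 1 H each → 4
  3 × O: no H
  2 × C (aromatic): no H
  2 × C: no H
  1 × C: 1 H
  1 × Cl: no H
  1 × I: no H
  1 × N (charge +1): 3 H
  Total hydrogens = 8.
Net charge +1.
Molecular formula: C9H8ClINO3+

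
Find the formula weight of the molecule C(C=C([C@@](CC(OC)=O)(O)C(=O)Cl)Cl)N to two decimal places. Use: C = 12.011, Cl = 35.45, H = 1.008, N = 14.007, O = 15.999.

256.08

Molecular formula: C8H11Cl2NO4.
M = 8×12.011 + 2×35.45 + 11×1.008 + 1×14.007 + 4×15.999 = 256.08 g/mol.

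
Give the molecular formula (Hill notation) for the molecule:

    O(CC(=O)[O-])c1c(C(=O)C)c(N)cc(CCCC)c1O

C14H18NO5-

Heavy atoms from the SMILES: 14 C, 1 N, 5 O.
Implicit hydrogens by atom environment:
  5 × C (aromatic): no H
  4 × C: 2 H each → 8
  3 × O: no H
  2 × C: 3 H each → 6
  2 × C: no H
  1 × C (aromatic): 1 H
  1 × N: 2 H
  1 × O: 1 H
  1 × O (charge -1): no H
  Total hydrogens = 18.
Net charge -1.
Molecular formula: C14H18NO5-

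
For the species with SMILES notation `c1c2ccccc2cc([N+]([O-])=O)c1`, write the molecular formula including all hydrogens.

C10H7NO2

Heavy atoms from the SMILES: 10 C, 1 N, 2 O.
Implicit hydrogens by atom environment:
  7 × C (aromatic): 1 H each → 7
  3 × C (aromatic): no H
  1 × N (charge +1): no H
  1 × O: no H
  1 × O (charge -1): no H
  Total hydrogens = 7.
Molecular formula: C10H7NO2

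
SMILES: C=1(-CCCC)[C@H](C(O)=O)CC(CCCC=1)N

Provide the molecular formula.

Heavy atoms from the SMILES: 13 C, 1 N, 2 O.
Implicit hydrogens by atom environment:
  7 × C: 2 H each → 14
  3 × C: 1 H each → 3
  2 × C: no H
  1 × C: 3 H
  1 × N: 2 H
  1 × O: 1 H
  1 × O: no H
  Total hydrogens = 23.
Molecular formula: C13H23NO2

C13H23NO2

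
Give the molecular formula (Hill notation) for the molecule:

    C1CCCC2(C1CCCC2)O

Heavy atoms from the SMILES: 10 C, 1 O.
Implicit hydrogens by atom environment:
  8 × C: 2 H each → 16
  1 × C: 1 H
  1 × C: no H
  1 × O: 1 H
  Total hydrogens = 18.
Molecular formula: C10H18O

C10H18O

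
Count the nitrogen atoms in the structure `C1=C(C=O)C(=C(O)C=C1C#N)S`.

1

The symbol for nitrogen appears 1 time in the SMILES.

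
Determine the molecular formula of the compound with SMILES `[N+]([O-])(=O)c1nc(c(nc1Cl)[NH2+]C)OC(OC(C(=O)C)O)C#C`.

C11H12ClN4O6+

Heavy atoms from the SMILES: 11 C, 1 Cl, 4 N, 6 O.
Implicit hydrogens by atom environment:
  4 × C (aromatic): no H
  4 × O: no H
  3 × C: 1 H each → 3
  2 × C: 3 H each → 6
  2 × C: no H
  2 × N (aromatic): no H
  1 × Cl: no H
  1 × N (charge +1): 2 H
  1 × N (charge +1): no H
  1 × O: 1 H
  1 × O (charge -1): no H
  Total hydrogens = 12.
Net charge +1.
Molecular formula: C11H12ClN4O6+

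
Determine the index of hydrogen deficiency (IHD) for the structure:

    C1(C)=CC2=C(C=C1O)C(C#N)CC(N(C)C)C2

Molecular formula from the SMILES: C14H18N2O.
DoU = (2C + 2 + N − H − X)/2 = (2·14 + 2 + 2 − 18 − 0)/2 = 14/2 = 7.
(Structurally: 2 ring(s) + 5 π bond(s) = 7.)

7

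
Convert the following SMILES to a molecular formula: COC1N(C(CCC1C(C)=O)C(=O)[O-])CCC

Heavy atoms from the SMILES: 12 C, 1 N, 4 O.
Implicit hydrogens by atom environment:
  4 × C: 2 H each → 8
  3 × C: 3 H each → 9
  3 × C: 1 H each → 3
  3 × O: no H
  2 × C: no H
  1 × N: no H
  1 × O (charge -1): no H
  Total hydrogens = 20.
Net charge -1.
Molecular formula: C12H20NO4-

C12H20NO4-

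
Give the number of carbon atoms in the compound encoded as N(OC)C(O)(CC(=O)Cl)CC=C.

The symbol for carbon appears 7 times in the SMILES. (Cl is a single chlorine, not C + l.)

7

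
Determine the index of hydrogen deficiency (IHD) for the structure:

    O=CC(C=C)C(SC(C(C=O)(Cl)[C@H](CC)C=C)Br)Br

4

Molecular formula from the SMILES: C13H17Br2ClO2S.
DoU = (2C + 2 + N − H − X)/2 = (2·13 + 2 + 0 − 17 − 3)/2 = 8/2 = 4.
(Structurally: 0 ring(s) + 4 π bond(s) = 4.)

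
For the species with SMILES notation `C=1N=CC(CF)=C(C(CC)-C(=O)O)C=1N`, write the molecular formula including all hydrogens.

C10H13FN2O2

Heavy atoms from the SMILES: 10 C, 1 F, 2 N, 2 O.
Implicit hydrogens by atom environment:
  3 × C (aromatic): no H
  2 × C: 2 H each → 4
  2 × C (aromatic): 1 H each → 2
  1 × C: 3 H
  1 × C: 1 H
  1 × C: no H
  1 × F: no H
  1 × N: 2 H
  1 × N (aromatic): no H
  1 × O: 1 H
  1 × O: no H
  Total hydrogens = 13.
Molecular formula: C10H13FN2O2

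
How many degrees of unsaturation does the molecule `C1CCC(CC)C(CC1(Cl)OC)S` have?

1

Molecular formula from the SMILES: C10H19ClOS.
DoU = (2C + 2 + N − H − X)/2 = (2·10 + 2 + 0 − 19 − 1)/2 = 2/2 = 1.
(Structurally: 1 ring(s) + 0 π bond(s) = 1.)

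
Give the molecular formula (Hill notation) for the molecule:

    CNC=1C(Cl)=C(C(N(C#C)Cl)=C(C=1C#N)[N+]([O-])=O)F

Heavy atoms from the SMILES: 10 C, 2 Cl, 1 F, 4 N, 2 O.
Implicit hydrogens by atom environment:
  6 × C (aromatic): no H
  2 × C: no H
  2 × Cl: no H
  2 × N: no H
  1 × C: 3 H
  1 × C: 1 H
  1 × F: no H
  1 × N: 1 H
  1 × N (charge +1): no H
  1 × O: no H
  1 × O (charge -1): no H
  Total hydrogens = 5.
Molecular formula: C10H5Cl2FN4O2

C10H5Cl2FN4O2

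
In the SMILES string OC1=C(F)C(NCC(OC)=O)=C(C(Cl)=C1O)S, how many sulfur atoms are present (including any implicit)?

1

The symbol for sulfur appears 1 time in the SMILES.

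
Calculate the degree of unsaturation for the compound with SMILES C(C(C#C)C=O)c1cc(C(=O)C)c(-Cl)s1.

Molecular formula from the SMILES: C11H9ClO2S.
DoU = (2C + 2 + N − H − X)/2 = (2·11 + 2 + 0 − 9 − 1)/2 = 14/2 = 7.
(Structurally: 1 ring(s) + 6 π bond(s) = 7.)

7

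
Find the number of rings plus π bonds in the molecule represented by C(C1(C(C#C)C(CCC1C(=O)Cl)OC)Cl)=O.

Molecular formula from the SMILES: C11H12Cl2O3.
DoU = (2C + 2 + N − H − X)/2 = (2·11 + 2 + 0 − 12 − 2)/2 = 10/2 = 5.
(Structurally: 1 ring(s) + 4 π bond(s) = 5.)

5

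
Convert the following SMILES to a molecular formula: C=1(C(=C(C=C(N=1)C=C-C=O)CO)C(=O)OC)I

Heavy atoms from the SMILES: 11 C, 1 I, 1 N, 4 O.
Implicit hydrogens by atom environment:
  4 × C (aromatic): no H
  3 × C: 1 H each → 3
  3 × O: no H
  1 × C: 3 H
  1 × C: 2 H
  1 × C (aromatic): 1 H
  1 × C: no H
  1 × I: no H
  1 × N (aromatic): no H
  1 × O: 1 H
  Total hydrogens = 10.
Molecular formula: C11H10INO4

C11H10INO4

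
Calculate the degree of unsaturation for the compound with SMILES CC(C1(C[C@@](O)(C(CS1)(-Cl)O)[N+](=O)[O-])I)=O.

3

Molecular formula from the SMILES: C7H9ClINO5S.
DoU = (2C + 2 + N − H − X)/2 = (2·7 + 2 + 1 − 9 − 2)/2 = 6/2 = 3.
(Structurally: 1 ring(s) + 2 π bond(s) = 3.)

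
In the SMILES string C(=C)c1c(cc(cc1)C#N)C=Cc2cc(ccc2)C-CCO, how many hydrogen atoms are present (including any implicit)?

19

Hydrogens are implicit in SMILES; fill each atom to its normal valence:
  7 × C (aromatic): 1 H each → 7
  5 × C (aromatic): no H
  4 × C: 2 H each → 8
  3 × C: 1 H each → 3
  1 × C: no H
  1 × N: no H
  1 × O: 1 H
  Total hydrogens = 19.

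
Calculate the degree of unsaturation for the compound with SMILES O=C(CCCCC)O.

Molecular formula from the SMILES: C6H12O2.
DoU = (2C + 2 + N − H − X)/2 = (2·6 + 2 + 0 − 12 − 0)/2 = 2/2 = 1.
(Structurally: 0 ring(s) + 1 π bond(s) = 1.)

1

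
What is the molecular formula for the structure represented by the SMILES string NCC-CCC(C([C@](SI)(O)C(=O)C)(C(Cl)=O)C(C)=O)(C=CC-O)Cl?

Heavy atoms from the SMILES: 15 C, 2 Cl, 1 I, 1 N, 5 O, 1 S.
Implicit hydrogens by atom environment:
  6 × C: no H
  5 × C: 2 H each → 10
  3 × O: no H
  2 × C: 3 H each → 6
  2 × C: 1 H each → 2
  2 × Cl: no H
  2 × O: 1 H each → 2
  1 × I: no H
  1 × N: 2 H
  1 × S: no H
  Total hydrogens = 22.
Molecular formula: C15H22Cl2INO5S

C15H22Cl2INO5S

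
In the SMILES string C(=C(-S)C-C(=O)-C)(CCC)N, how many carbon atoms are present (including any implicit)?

The symbol for carbon appears 8 times in the SMILES.

8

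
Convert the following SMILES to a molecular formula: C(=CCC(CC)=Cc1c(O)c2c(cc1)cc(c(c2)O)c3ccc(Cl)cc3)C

C24H23ClO2

Heavy atoms from the SMILES: 24 C, 1 Cl, 2 O.
Implicit hydrogens by atom environment:
  8 × C (aromatic): 1 H each → 8
  8 × C (aromatic): no H
  3 × C: 1 H each → 3
  2 × C: 3 H each → 6
  2 × C: 2 H each → 4
  2 × O: 1 H each → 2
  1 × C: no H
  1 × Cl: no H
  Total hydrogens = 23.
Molecular formula: C24H23ClO2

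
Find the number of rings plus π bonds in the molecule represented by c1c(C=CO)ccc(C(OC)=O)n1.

Molecular formula from the SMILES: C9H9NO3.
DoU = (2C + 2 + N − H − X)/2 = (2·9 + 2 + 1 − 9 − 0)/2 = 12/2 = 6.
(Structurally: 1 ring(s) + 5 π bond(s) = 6.)

6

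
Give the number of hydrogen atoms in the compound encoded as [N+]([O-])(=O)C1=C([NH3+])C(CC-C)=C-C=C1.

Hydrogens are implicit in SMILES; fill each atom to its normal valence:
  3 × C (aromatic): 1 H each → 3
  3 × C (aromatic): no H
  2 × C: 2 H each → 4
  1 × C: 3 H
  1 × N (charge +1): 3 H
  1 × N (charge +1): no H
  1 × O: no H
  1 × O (charge -1): no H
  Total hydrogens = 13.

13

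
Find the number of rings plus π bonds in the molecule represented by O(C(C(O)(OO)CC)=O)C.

1

Molecular formula from the SMILES: C5H10O5.
DoU = (2C + 2 + N − H − X)/2 = (2·5 + 2 + 0 − 10 − 0)/2 = 2/2 = 1.
(Structurally: 0 ring(s) + 1 π bond(s) = 1.)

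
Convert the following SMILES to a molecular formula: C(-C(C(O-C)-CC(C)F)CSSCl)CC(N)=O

Heavy atoms from the SMILES: 10 C, 1 Cl, 1 F, 1 N, 2 O, 2 S.
Implicit hydrogens by atom environment:
  4 × C: 2 H each → 8
  3 × C: 1 H each → 3
  2 × C: 3 H each → 6
  2 × O: no H
  2 × S: no H
  1 × C: no H
  1 × Cl: no H
  1 × F: no H
  1 × N: 2 H
  Total hydrogens = 19.
Molecular formula: C10H19ClFNO2S2

C10H19ClFNO2S2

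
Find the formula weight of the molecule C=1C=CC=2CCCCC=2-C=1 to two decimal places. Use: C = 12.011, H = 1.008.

132.21

Molecular formula: C10H12.
M = 10×12.011 + 12×1.008 = 132.21 g/mol.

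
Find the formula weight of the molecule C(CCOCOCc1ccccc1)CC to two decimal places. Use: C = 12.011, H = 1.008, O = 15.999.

Molecular formula: C13H20O2.
M = 13×12.011 + 20×1.008 + 2×15.999 = 208.30 g/mol.

208.30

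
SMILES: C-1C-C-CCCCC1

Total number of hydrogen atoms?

16

Hydrogens are implicit in SMILES; fill each atom to its normal valence:
  8 × C: 2 H each → 16
  Total hydrogens = 16.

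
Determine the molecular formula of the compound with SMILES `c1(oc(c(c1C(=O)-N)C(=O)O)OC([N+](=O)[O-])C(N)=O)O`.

Heavy atoms from the SMILES: 8 C, 3 N, 9 O.
Implicit hydrogens by atom environment:
  5 × O: no H
  4 × C (aromatic): no H
  3 × C: no H
  2 × N: 2 H each → 4
  2 × O: 1 H each → 2
  1 × C: 1 H
  1 × N (charge +1): no H
  1 × O (aromatic): no H
  1 × O (charge -1): no H
  Total hydrogens = 7.
Molecular formula: C8H7N3O9

C8H7N3O9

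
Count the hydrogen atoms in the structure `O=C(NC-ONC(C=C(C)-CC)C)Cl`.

Hydrogens are implicit in SMILES; fill each atom to its normal valence:
  3 × C: 3 H each → 9
  2 × C: 2 H each → 4
  2 × C: 1 H each → 2
  2 × C: no H
  2 × N: 1 H each → 2
  2 × O: no H
  1 × Cl: no H
  Total hydrogens = 17.

17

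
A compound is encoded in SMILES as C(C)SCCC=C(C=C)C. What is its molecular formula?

C9H16S

Heavy atoms from the SMILES: 9 C, 1 S.
Implicit hydrogens by atom environment:
  4 × C: 2 H each → 8
  2 × C: 3 H each → 6
  2 × C: 1 H each → 2
  1 × C: no H
  1 × S: no H
  Total hydrogens = 16.
Molecular formula: C9H16S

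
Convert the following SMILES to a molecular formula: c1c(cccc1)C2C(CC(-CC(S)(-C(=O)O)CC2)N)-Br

Heavy atoms from the SMILES: 1 Br, 15 C, 1 N, 2 O, 1 S.
Implicit hydrogens by atom environment:
  5 × C (aromatic): 1 H each → 5
  4 × C: 2 H each → 8
  3 × C: 1 H each → 3
  2 × C: no H
  1 × Br: no H
  1 × C (aromatic): no H
  1 × N: 2 H
  1 × O: 1 H
  1 × O: no H
  1 × S: 1 H
  Total hydrogens = 20.
Molecular formula: C15H20BrNO2S

C15H20BrNO2S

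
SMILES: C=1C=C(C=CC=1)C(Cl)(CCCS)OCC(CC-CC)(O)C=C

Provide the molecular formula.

C18H27ClO2S

Heavy atoms from the SMILES: 18 C, 1 Cl, 2 O, 1 S.
Implicit hydrogens by atom environment:
  8 × C: 2 H each → 16
  5 × C (aromatic): 1 H each → 5
  2 × C: no H
  1 × C: 3 H
  1 × C: 1 H
  1 × C (aromatic): no H
  1 × Cl: no H
  1 × O: 1 H
  1 × O: no H
  1 × S: 1 H
  Total hydrogens = 27.
Molecular formula: C18H27ClO2S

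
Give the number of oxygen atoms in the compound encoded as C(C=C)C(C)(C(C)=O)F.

1

The symbol for oxygen appears 1 time in the SMILES.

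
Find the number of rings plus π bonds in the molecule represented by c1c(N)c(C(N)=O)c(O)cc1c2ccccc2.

9

Molecular formula from the SMILES: C13H12N2O2.
DoU = (2C + 2 + N − H − X)/2 = (2·13 + 2 + 2 − 12 − 0)/2 = 18/2 = 9.
(Structurally: 2 ring(s) + 7 π bond(s) = 9.)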